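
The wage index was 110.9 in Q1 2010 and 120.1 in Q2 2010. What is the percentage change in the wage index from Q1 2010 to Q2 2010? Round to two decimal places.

Change = (120.1 − 110.9) / 110.9 × 100
       = 9.2 / 110.9 × 100 = 8.2958%

8.30%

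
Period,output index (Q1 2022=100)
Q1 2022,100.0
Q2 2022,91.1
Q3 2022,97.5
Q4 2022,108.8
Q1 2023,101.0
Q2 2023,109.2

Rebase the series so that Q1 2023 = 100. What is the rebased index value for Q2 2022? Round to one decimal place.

90.2

Rebased(Q2 2022) = 91.1 / 101.0 × 100 = 90.1980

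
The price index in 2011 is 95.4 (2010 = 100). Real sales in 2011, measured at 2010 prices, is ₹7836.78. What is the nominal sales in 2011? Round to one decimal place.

7476.3

Nominal = Real × (Index/100) = 7836.78 × (95.4/100)
        = 7836.78 × 0.954 = 7476.2881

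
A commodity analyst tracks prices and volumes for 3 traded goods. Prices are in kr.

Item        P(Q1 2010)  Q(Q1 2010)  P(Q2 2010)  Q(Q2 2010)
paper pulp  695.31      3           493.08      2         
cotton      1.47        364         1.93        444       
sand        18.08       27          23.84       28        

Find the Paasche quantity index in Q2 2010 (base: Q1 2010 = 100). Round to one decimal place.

88.9

Paasche quantity index uses current-period prices as weights.
ΣP(Q2 2010)·Q(Q2 2010) = 493.08×2 + 1.93×444 + 23.84×28 = 986.16 + 856.92 + 667.52 = 2510.6
ΣP(Q2 2010)·Q(Q1 2010) = 493.08×3 + 1.93×364 + 23.84×27 = 1479.24 + 702.52 + 643.68 = 2825.44
Index = 2510.6 / 2825.44 × 100 = 88.8570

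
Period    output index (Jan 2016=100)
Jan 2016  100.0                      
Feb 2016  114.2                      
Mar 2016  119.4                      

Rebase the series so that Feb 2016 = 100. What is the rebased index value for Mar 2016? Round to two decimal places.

104.55

Rebased(Mar 2016) = 119.4 / 114.2 × 100 = 104.5534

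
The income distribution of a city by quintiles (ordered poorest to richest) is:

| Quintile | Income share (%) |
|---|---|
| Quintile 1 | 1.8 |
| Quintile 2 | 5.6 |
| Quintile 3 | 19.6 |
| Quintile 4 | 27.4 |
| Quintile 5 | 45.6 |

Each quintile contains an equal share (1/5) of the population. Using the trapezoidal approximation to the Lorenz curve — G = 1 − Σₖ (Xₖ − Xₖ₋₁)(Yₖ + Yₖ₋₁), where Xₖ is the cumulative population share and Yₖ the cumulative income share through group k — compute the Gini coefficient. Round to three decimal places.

0.438

Cumulative income shares Yₖ: 0.0180, 0.0740, 0.2700, 0.5440, 1.0000
Σ (Xₖ−Xₖ₋₁)(Yₖ+Yₖ₋₁) = (1/5)(0.0180+0.0000) + (1/5)(0.0740+0.0180) + (1/5)(0.2700+0.0740) + (1/5)(0.5440+0.2700) + (1/5)(1.0000+0.5440)
  = 0.0036 + 0.0184 + 0.0688 + 0.1628 + 0.3088 = 0.5624
G = 1 − 0.5624 = 0.4376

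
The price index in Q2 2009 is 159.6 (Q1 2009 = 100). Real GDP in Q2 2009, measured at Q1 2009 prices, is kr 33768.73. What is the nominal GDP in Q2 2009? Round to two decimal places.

Nominal = Real × (Index/100) = 33768.73 × (159.6/100)
        = 33768.73 × 1.596 = 53894.8931

53894.89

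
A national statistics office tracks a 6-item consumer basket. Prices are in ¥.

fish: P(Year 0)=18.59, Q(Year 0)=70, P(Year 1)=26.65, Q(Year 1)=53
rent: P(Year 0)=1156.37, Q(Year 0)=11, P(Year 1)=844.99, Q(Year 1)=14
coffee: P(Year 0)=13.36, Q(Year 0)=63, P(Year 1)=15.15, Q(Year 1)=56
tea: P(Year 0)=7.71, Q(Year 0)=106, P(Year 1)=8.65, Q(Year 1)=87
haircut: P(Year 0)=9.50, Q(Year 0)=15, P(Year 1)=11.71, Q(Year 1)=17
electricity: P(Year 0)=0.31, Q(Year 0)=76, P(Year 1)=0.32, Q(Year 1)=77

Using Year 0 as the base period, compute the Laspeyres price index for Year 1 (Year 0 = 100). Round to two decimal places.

Laspeyres price index uses base-period quantities as weights.
ΣP(Year 1)·Q(Year 0) = 26.65×70 + 844.99×11 + 15.15×63 + 8.65×106 + 11.71×15 + 0.32×76 = 1865.5 + 9294.89 + 954.45 + 916.9 + 175.65 + 24.32 = 13231.71
ΣP(Year 0)·Q(Year 0) = 18.59×70 + 1156.37×11 + 13.36×63 + 7.71×106 + 9.50×15 + 0.31×76 = 1301.3 + 12720.07 + 841.68 + 817.26 + 142.5 + 23.56 = 15846.37
Index = 13231.71 / 15846.37 × 100 = 83.4999

83.50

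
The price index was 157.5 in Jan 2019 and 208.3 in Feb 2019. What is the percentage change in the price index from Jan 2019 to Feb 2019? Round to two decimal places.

32.25%

Change = (208.3 − 157.5) / 157.5 × 100
       = 50.8 / 157.5 × 100 = 32.2540%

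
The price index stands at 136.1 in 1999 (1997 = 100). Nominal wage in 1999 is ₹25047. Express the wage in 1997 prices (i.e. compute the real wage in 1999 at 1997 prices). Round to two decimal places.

Real = Nominal ÷ (Index/100) = 25047 ÷ (136.1/100)
     = 25047 ÷ 1.361 = 18403.3799

18403.38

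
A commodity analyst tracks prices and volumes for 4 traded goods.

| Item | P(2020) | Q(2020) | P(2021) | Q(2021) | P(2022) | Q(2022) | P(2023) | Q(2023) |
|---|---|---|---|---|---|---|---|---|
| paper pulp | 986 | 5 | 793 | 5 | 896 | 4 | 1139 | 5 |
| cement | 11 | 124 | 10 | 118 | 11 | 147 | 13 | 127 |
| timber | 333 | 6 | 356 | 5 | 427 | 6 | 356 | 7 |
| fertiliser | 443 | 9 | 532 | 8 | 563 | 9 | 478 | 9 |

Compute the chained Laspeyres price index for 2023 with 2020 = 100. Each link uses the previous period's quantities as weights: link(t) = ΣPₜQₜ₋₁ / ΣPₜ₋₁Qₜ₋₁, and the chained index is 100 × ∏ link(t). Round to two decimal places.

110.34

Link 2020→2021:
ΣP(2021)Q(2020) = 793×5 + 10×124 + 356×6 + 532×9 = 3965 + 1240 + 2136 + 4788 = 12129
ΣP(2020)Q(2020) = 986×5 + 11×124 + 333×6 + 443×9 = 4930 + 1364 + 1998 + 3987 = 12279
link = 12129/12279 = 0.987784
Link 2021→2022:
ΣP(2022)Q(2021) = 896×5 + 11×118 + 427×5 + 563×8 = 4480 + 1298 + 2135 + 4504 = 12417
ΣP(2021)Q(2021) = 793×5 + 10×118 + 356×5 + 532×8 = 3965 + 1180 + 1780 + 4256 = 11181
link = 12417/11181 = 1.110545
Link 2022→2023:
ΣP(2023)Q(2022) = 1139×4 + 13×147 + 356×6 + 478×9 = 4556 + 1911 + 2136 + 4302 = 12905
ΣP(2022)Q(2022) = 896×4 + 11×147 + 427×6 + 563×9 = 3584 + 1617 + 2562 + 5067 = 12830
link = 12905/12830 = 1.005846
Chained index = 100 × 0.987784 × 1.110545 × 1.005846 = 110.3391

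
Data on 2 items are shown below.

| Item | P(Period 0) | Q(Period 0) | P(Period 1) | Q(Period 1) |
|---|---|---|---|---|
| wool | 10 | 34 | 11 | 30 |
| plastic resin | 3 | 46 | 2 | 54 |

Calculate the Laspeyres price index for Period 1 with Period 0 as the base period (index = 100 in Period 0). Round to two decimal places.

Laspeyres price index uses base-period quantities as weights.
ΣP(Period 1)·Q(Period 0) = 11×34 + 2×46 = 374 + 92 = 466
ΣP(Period 0)·Q(Period 0) = 10×34 + 3×46 = 340 + 138 = 478
Index = 466 / 478 × 100 = 97.4895

97.49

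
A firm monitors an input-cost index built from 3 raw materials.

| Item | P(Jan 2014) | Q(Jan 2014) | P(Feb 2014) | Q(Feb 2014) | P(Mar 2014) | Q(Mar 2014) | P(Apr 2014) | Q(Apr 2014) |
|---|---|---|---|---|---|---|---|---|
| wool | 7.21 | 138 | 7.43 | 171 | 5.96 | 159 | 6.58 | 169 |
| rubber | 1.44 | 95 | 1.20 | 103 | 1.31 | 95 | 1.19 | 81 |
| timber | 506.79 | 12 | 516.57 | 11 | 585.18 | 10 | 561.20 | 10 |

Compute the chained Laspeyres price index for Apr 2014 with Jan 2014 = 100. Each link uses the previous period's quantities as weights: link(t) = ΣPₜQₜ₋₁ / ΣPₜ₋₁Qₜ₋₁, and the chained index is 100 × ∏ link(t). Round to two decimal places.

Link Jan 2014→Feb 2014:
ΣP(Feb 2014)Q(Jan 2014) = 7.43×138 + 1.20×95 + 516.57×12 = 1025.34 + 114 + 6198.84 = 7338.18
ΣP(Jan 2014)Q(Jan 2014) = 7.21×138 + 1.44×95 + 506.79×12 = 994.98 + 136.8 + 6081.48 = 7213.26
link = 7338.18/7213.26 = 1.017318
Link Feb 2014→Mar 2014:
ΣP(Mar 2014)Q(Feb 2014) = 5.96×171 + 1.31×103 + 585.18×11 = 1019.16 + 134.93 + 6436.98 = 7591.07
ΣP(Feb 2014)Q(Feb 2014) = 7.43×171 + 1.20×103 + 516.57×11 = 1270.53 + 123.6 + 5682.27 = 7076.4
link = 7591.07/7076.4 = 1.072730
Link Mar 2014→Apr 2014:
ΣP(Apr 2014)Q(Mar 2014) = 6.58×159 + 1.19×95 + 561.20×10 = 1046.22 + 113.05 + 5612 = 6771.27
ΣP(Mar 2014)Q(Mar 2014) = 5.96×159 + 1.31×95 + 585.18×10 = 947.64 + 124.45 + 5851.8 = 6923.89
link = 6771.27/6923.89 = 0.977957
Chained index = 100 × 1.017318 × 1.072730 × 0.977957 = 106.7253

106.73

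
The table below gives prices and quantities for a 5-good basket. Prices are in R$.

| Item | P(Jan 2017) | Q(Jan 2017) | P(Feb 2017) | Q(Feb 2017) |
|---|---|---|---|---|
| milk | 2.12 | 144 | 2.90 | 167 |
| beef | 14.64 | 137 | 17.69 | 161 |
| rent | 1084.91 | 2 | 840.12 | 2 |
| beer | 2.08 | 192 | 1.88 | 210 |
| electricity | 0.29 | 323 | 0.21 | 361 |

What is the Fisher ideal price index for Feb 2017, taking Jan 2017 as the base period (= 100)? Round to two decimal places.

Laspeyres component (base-period weights):
ΣP(Feb 2017)Q(Jan 2017) = 2.90×144 + 17.69×137 + 840.12×2 + 1.88×192 + 0.21×323 = 417.6 + 2423.53 + 1680.24 + 360.96 + 67.83 = 4950.16
ΣP(Jan 2017)Q(Jan 2017) = 2.12×144 + 14.64×137 + 1084.91×2 + 2.08×192 + 0.29×323 = 305.28 + 2005.68 + 2169.82 + 399.36 + 93.67 = 4973.81
L = 4950.16 / 4973.81 × 100 = 99.5245
Paasche component (current-period weights):
ΣP(Feb 2017)Q(Feb 2017) = 2.90×167 + 17.69×161 + 840.12×2 + 1.88×210 + 0.21×361 = 484.3 + 2848.09 + 1680.24 + 394.8 + 75.81 = 5483.24
ΣP(Jan 2017)Q(Feb 2017) = 2.12×167 + 14.64×161 + 1084.91×2 + 2.08×210 + 0.29×361 = 354.04 + 2357.04 + 2169.82 + 436.8 + 104.69 = 5422.39
P = 5483.24 / 5422.39 × 100 = 101.1222
Fisher = √(L × P) = √(99.5245 × 101.1222) = 100.3202

100.32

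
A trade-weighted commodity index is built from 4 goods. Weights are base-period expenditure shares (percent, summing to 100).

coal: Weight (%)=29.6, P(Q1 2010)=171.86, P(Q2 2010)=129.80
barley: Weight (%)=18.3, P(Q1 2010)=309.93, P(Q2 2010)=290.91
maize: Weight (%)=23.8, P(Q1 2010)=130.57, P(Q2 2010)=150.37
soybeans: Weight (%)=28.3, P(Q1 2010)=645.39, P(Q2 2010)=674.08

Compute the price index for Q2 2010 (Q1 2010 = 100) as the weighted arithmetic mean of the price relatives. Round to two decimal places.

coal: 29.6 × (129.80/171.86) = 29.6 × 0.755266 = 22.3559
barley: 18.3 × (290.91/309.93) = 18.3 × 0.938631 = 17.1770
maize: 23.8 × (150.37/130.57) = 23.8 × 1.151643 = 27.4091
soybeans: 28.3 × (674.08/645.39) = 28.3 × 1.044454 = 29.5580
Index = Σ wᵢ·(p₁ᵢ/p₀ᵢ) = 22.3559 + 17.1770 + 27.4091 + 29.5580 = 96.5000

96.50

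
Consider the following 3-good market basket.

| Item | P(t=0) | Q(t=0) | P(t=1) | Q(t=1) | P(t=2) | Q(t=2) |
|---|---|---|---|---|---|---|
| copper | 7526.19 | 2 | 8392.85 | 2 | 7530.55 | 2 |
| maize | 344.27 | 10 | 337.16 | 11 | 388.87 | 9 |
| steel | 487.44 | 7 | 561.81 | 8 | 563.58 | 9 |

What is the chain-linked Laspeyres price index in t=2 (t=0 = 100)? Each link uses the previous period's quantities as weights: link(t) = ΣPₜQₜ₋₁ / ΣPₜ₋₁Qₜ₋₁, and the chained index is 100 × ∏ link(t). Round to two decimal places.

104.94

Link t=0→t=1:
ΣP(t=1)Q(t=0) = 8392.85×2 + 337.16×10 + 561.81×7 = 16785.7 + 3371.6 + 3932.67 = 24089.97
ΣP(t=0)Q(t=0) = 7526.19×2 + 344.27×10 + 487.44×7 = 15052.38 + 3442.7 + 3412.08 = 21907.16
link = 24089.97/21907.16 = 1.099639
Link t=1→t=2:
ΣP(t=2)Q(t=1) = 7530.55×2 + 388.87×11 + 563.58×8 = 15061.1 + 4277.57 + 4508.64 = 23847.31
ΣP(t=1)Q(t=1) = 8392.85×2 + 337.16×11 + 561.81×8 = 16785.7 + 3708.76 + 4494.48 = 24988.94
link = 23847.31/24988.94 = 0.954315
Chained index = 100 × 1.099639 × 0.954315 = 104.9402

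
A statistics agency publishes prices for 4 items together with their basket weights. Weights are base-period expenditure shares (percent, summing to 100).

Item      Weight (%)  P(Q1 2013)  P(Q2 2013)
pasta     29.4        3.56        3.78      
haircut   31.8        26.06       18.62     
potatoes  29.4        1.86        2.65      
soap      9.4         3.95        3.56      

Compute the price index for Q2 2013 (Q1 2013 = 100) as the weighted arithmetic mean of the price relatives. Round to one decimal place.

104.3

pasta: 29.4 × (3.78/3.56) = 29.4 × 1.061798 = 31.2169
haircut: 31.8 × (18.62/26.06) = 31.8 × 0.714505 = 22.7213
potatoes: 29.4 × (2.65/1.86) = 29.4 × 1.424731 = 41.8871
soap: 9.4 × (3.56/3.95) = 9.4 × 0.901266 = 8.4719
Index = Σ wᵢ·(p₁ᵢ/p₀ᵢ) = 31.2169 + 22.7213 + 41.8871 + 8.4719 = 104.2971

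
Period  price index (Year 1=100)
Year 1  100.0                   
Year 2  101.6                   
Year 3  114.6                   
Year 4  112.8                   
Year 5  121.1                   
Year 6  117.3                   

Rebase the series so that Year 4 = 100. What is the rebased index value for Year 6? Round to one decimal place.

104.0

Rebased(Year 6) = 117.3 / 112.8 × 100 = 103.9894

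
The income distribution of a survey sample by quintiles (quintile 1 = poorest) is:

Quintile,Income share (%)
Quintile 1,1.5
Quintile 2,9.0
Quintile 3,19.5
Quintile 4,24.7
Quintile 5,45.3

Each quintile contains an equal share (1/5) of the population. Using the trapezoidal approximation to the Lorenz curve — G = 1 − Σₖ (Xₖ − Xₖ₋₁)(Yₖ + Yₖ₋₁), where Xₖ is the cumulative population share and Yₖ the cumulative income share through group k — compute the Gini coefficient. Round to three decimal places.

Cumulative income shares Yₖ: 0.0150, 0.1050, 0.3000, 0.5470, 1.0000
Σ (Xₖ−Xₖ₋₁)(Yₖ+Yₖ₋₁) = (1/5)(0.0150+0.0000) + (1/5)(0.1050+0.0150) + (1/5)(0.3000+0.1050) + (1/5)(0.5470+0.3000) + (1/5)(1.0000+0.5470)
  = 0.0030 + 0.0240 + 0.0810 + 0.1694 + 0.3094 = 0.5868
G = 1 − 0.5868 = 0.4132

0.413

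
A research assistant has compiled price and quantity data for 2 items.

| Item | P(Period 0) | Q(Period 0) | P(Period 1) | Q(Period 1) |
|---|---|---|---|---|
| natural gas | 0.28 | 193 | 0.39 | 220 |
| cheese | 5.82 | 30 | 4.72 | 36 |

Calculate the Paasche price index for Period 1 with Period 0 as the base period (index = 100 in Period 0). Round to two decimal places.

Paasche price index uses current-period quantities as weights.
ΣP(Period 1)·Q(Period 1) = 0.39×220 + 4.72×36 = 85.8 + 169.92 = 255.72
ΣP(Period 0)·Q(Period 1) = 0.28×220 + 5.82×36 = 61.6 + 209.52 = 271.12
Index = 255.72 / 271.12 × 100 = 94.3199

94.32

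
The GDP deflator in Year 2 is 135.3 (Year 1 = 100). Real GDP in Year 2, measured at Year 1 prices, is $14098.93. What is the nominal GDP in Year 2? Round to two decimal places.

Nominal = Real × (Index/100) = 14098.93 × (135.3/100)
        = 14098.93 × 1.353 = 19075.8523

19075.85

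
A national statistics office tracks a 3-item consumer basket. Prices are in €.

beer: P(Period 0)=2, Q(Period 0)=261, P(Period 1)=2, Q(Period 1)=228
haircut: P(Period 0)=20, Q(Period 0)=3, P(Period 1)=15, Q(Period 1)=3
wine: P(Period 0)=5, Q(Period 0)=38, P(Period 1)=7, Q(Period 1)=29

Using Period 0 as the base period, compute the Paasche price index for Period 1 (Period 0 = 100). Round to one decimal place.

106.5

Paasche price index uses current-period quantities as weights.
ΣP(Period 1)·Q(Period 1) = 2×228 + 15×3 + 7×29 = 456 + 45 + 203 = 704
ΣP(Period 0)·Q(Period 1) = 2×228 + 20×3 + 5×29 = 456 + 60 + 145 = 661
Index = 704 / 661 × 100 = 106.5053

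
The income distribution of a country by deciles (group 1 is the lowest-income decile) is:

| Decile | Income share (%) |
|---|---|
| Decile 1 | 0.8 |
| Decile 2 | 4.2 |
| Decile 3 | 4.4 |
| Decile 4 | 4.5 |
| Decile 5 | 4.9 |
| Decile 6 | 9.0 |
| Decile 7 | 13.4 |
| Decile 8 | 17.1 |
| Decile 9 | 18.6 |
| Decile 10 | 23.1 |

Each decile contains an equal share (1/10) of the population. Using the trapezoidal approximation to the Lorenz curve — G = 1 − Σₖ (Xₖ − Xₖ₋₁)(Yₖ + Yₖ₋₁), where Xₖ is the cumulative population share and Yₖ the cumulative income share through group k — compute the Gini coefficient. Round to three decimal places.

Cumulative income shares Yₖ: 0.0080, 0.0500, 0.0940, 0.1390, 0.1880, 0.2780, 0.4120, 0.5830, 0.7690, 1.0000
Σ (Xₖ−Xₖ₋₁)(Yₖ+Yₖ₋₁) = (1/10)(0.0080+0.0000) + (1/10)(0.0500+0.0080) + (1/10)(0.0940+0.0500) + (1/10)(0.1390+0.0940) + (1/10)(0.1880+0.1390) + (1/10)(0.2780+0.1880) + (1/10)(0.4120+0.2780) + (1/10)(0.5830+0.4120) + (1/10)(0.7690+0.5830) + (1/10)(1.0000+0.7690)
  = 0.0008 + 0.0058 + 0.0144 + 0.0233 + 0.0327 + 0.0466 + 0.0690 + 0.0995 + 0.1352 + 0.1769 = 0.6042
G = 1 − 0.6042 = 0.3958

0.396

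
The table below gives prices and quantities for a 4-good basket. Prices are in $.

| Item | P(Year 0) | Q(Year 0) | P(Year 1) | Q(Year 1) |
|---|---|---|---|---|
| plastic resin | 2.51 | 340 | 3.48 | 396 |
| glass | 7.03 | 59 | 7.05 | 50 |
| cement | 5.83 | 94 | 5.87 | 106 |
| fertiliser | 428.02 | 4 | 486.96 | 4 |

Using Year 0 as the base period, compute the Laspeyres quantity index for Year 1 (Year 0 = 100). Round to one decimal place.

104.2

Laspeyres quantity index uses base-period prices as weights.
ΣP(Year 0)·Q(Year 1) = 2.51×396 + 7.03×50 + 5.83×106 + 428.02×4 = 993.96 + 351.5 + 617.98 + 1712.08 = 3675.52
ΣP(Year 0)·Q(Year 0) = 2.51×340 + 7.03×59 + 5.83×94 + 428.02×4 = 853.4 + 414.77 + 548.02 + 1712.08 = 3528.27
Index = 3675.52 / 3528.27 × 100 = 104.1734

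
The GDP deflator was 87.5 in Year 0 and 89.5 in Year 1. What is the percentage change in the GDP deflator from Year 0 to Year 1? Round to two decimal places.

2.29%

Change = (89.5 − 87.5) / 87.5 × 100
       = 2.0 / 87.5 × 100 = 2.2857%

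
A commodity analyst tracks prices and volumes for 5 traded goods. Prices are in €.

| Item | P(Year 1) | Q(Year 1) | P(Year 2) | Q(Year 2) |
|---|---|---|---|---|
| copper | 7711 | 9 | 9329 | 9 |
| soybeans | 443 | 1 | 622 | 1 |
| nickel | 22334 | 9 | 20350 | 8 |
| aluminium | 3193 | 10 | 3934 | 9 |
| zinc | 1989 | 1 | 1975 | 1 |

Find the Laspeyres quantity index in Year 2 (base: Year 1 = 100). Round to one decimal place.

91.6

Laspeyres quantity index uses base-period prices as weights.
ΣP(Year 1)·Q(Year 2) = 7711×9 + 443×1 + 22334×8 + 3193×9 + 1989×1 = 69399 + 443 + 178672 + 28737 + 1989 = 279240
ΣP(Year 1)·Q(Year 1) = 7711×9 + 443×1 + 22334×9 + 3193×10 + 1989×1 = 69399 + 443 + 201006 + 31930 + 1989 = 304767
Index = 279240 / 304767 × 100 = 91.6241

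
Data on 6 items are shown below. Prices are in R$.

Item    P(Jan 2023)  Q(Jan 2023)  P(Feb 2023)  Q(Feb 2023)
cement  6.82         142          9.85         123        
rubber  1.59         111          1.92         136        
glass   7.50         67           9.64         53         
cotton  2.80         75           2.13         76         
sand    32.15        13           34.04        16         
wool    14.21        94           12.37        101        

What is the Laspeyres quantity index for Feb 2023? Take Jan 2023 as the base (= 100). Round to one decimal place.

100.1

Laspeyres quantity index uses base-period prices as weights.
ΣP(Jan 2023)·Q(Feb 2023) = 6.82×123 + 1.59×136 + 7.50×53 + 2.80×76 + 32.15×16 + 14.21×101 = 838.86 + 216.24 + 397.5 + 212.8 + 514.4 + 1435.21 = 3615.01
ΣP(Jan 2023)·Q(Jan 2023) = 6.82×142 + 1.59×111 + 7.50×67 + 2.80×75 + 32.15×13 + 14.21×94 = 968.44 + 176.49 + 502.5 + 210 + 417.95 + 1335.74 = 3611.12
Index = 3615.01 / 3611.12 × 100 = 100.1077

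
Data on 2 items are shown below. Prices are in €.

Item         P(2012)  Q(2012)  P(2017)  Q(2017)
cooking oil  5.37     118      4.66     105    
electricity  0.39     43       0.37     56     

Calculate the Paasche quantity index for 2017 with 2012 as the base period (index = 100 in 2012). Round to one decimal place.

90.1

Paasche quantity index uses current-period prices as weights.
ΣP(2017)·Q(2017) = 4.66×105 + 0.37×56 = 489.3 + 20.72 = 510.02
ΣP(2017)·Q(2012) = 4.66×118 + 0.37×43 = 549.88 + 15.91 = 565.79
Index = 510.02 / 565.79 × 100 = 90.1430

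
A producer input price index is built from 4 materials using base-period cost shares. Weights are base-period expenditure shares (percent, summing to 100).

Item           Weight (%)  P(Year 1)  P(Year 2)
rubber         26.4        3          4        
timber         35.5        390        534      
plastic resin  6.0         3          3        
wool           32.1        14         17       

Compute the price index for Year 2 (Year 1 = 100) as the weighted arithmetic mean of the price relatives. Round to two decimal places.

128.79

rubber: 26.4 × (4/3) = 26.4 × 1.333333 = 35.2000
timber: 35.5 × (534/390) = 35.5 × 1.369231 = 48.6077
plastic resin: 6.0 × (3/3) = 6.0 × 1.000000 = 6.0000
wool: 32.1 × (17/14) = 32.1 × 1.214286 = 38.9786
Index = Σ wᵢ·(p₁ᵢ/p₀ᵢ) = 35.2000 + 48.6077 + 6.0000 + 38.9786 = 128.7863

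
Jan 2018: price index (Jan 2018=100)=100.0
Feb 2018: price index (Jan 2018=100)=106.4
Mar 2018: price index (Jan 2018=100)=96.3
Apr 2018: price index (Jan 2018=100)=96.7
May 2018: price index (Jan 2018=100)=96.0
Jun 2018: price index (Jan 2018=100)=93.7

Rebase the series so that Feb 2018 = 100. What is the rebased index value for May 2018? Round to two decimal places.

90.23

Rebased(May 2018) = 96.0 / 106.4 × 100 = 90.2256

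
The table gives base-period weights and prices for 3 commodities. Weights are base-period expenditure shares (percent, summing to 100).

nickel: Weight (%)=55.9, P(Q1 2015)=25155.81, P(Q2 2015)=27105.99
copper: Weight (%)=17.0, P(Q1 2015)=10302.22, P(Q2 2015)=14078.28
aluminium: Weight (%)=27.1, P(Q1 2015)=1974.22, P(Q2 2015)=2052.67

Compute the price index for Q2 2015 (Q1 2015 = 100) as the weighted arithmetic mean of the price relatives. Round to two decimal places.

nickel: 55.9 × (27105.99/25155.81) = 55.9 × 1.077524 = 60.2336
copper: 17.0 × (14078.28/10302.22) = 17.0 × 1.366529 = 23.2310
aluminium: 27.1 × (2052.67/1974.22) = 27.1 × 1.039737 = 28.1769
Index = Σ wᵢ·(p₁ᵢ/p₀ᵢ) = 60.2336 + 23.2310 + 28.1769 = 111.6415

111.64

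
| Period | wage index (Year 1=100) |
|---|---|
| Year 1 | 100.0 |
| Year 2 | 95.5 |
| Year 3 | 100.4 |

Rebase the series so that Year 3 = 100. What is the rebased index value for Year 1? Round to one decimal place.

99.6

Rebased(Year 1) = 100.0 / 100.4 × 100 = 99.6016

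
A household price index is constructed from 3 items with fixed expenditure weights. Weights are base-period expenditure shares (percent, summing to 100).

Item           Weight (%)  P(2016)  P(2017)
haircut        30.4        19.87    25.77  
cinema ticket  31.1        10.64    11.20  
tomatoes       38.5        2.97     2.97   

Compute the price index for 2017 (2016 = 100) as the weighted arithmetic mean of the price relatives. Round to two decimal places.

haircut: 30.4 × (25.77/19.87) = 30.4 × 1.296930 = 39.4267
cinema ticket: 31.1 × (11.20/10.64) = 31.1 × 1.052632 = 32.7368
tomatoes: 38.5 × (2.97/2.97) = 38.5 × 1.000000 = 38.5000
Index = Σ wᵢ·(p₁ᵢ/p₀ᵢ) = 39.4267 + 32.7368 + 38.5000 = 110.6635

110.66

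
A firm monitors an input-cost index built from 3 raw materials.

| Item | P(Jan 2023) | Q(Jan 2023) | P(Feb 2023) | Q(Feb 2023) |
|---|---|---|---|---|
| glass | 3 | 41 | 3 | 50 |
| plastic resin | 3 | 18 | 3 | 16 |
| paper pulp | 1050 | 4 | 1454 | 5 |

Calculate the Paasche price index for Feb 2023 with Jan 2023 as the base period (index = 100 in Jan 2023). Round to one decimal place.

Paasche price index uses current-period quantities as weights.
ΣP(Feb 2023)·Q(Feb 2023) = 3×50 + 3×16 + 1454×5 = 150 + 48 + 7270 = 7468
ΣP(Jan 2023)·Q(Feb 2023) = 3×50 + 3×16 + 1050×5 = 150 + 48 + 5250 = 5448
Index = 7468 / 5448 × 100 = 137.0778

137.1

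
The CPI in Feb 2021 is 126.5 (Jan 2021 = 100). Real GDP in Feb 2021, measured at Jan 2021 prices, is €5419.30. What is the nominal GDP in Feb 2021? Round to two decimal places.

6855.41

Nominal = Real × (Index/100) = 5419.30 × (126.5/100)
        = 5419.30 × 1.265 = 6855.4145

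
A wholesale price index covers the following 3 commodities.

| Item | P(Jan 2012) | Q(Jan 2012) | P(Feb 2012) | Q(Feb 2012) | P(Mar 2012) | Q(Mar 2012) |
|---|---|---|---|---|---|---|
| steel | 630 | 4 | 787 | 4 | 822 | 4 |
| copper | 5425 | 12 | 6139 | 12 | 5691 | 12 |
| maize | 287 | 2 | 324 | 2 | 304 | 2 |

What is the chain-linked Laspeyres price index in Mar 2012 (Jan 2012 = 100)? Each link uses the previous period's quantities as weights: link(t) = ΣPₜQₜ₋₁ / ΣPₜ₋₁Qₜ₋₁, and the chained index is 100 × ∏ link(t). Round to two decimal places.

Link Jan 2012→Feb 2012:
ΣP(Feb 2012)Q(Jan 2012) = 787×4 + 6139×12 + 324×2 = 3148 + 73668 + 648 = 77464
ΣP(Jan 2012)Q(Jan 2012) = 630×4 + 5425×12 + 287×2 = 2520 + 65100 + 574 = 68194
link = 77464/68194 = 1.135936
Link Feb 2012→Mar 2012:
ΣP(Mar 2012)Q(Feb 2012) = 822×4 + 5691×12 + 304×2 = 3288 + 68292 + 608 = 72188
ΣP(Feb 2012)Q(Feb 2012) = 787×4 + 6139×12 + 324×2 = 3148 + 73668 + 648 = 77464
link = 72188/77464 = 0.931891
Chained index = 100 × 1.135936 × 0.931891 = 105.8568

105.86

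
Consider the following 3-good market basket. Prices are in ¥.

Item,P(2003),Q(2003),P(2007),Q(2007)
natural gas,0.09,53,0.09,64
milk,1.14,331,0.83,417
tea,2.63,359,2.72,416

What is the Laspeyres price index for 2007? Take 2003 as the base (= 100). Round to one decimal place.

Laspeyres price index uses base-period quantities as weights.
ΣP(2007)·Q(2003) = 0.09×53 + 0.83×331 + 2.72×359 = 4.77 + 274.73 + 976.48 = 1255.98
ΣP(2003)·Q(2003) = 0.09×53 + 1.14×331 + 2.63×359 = 4.77 + 377.34 + 944.17 = 1326.28
Index = 1255.98 / 1326.28 × 100 = 94.6995

94.7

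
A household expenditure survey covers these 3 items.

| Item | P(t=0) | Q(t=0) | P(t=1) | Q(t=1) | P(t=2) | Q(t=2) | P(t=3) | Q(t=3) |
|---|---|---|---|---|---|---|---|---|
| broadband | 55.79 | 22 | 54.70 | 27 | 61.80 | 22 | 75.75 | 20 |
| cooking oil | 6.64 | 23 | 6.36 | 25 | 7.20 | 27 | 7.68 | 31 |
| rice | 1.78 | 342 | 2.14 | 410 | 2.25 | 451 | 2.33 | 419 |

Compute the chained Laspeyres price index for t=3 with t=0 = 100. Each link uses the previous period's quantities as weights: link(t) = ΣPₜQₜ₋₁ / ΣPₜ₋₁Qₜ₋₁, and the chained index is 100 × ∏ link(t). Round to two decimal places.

Link t=0→t=1:
ΣP(t=1)Q(t=0) = 54.70×22 + 6.36×23 + 2.14×342 = 1203.4 + 146.28 + 731.88 = 2081.56
ΣP(t=0)Q(t=0) = 55.79×22 + 6.64×23 + 1.78×342 = 1227.38 + 152.72 + 608.76 = 1988.86
link = 2081.56/1988.86 = 1.046610
Link t=1→t=2:
ΣP(t=2)Q(t=1) = 61.80×27 + 7.20×25 + 2.25×410 = 1668.6 + 180 + 922.5 = 2771.1
ΣP(t=1)Q(t=1) = 54.70×27 + 6.36×25 + 2.14×410 = 1476.9 + 159 + 877.4 = 2513.3
link = 2771.1/2513.3 = 1.102574
Link t=2→t=3:
ΣP(t=3)Q(t=2) = 75.75×22 + 7.68×27 + 2.33×451 = 1666.5 + 207.36 + 1050.83 = 2924.69
ΣP(t=2)Q(t=2) = 61.80×22 + 7.20×27 + 2.25×451 = 1359.6 + 194.4 + 1014.75 = 2568.75
link = 2924.69/2568.75 = 1.138565
Chained index = 100 × 1.046610 × 1.102574 × 1.138565 = 131.3865

131.39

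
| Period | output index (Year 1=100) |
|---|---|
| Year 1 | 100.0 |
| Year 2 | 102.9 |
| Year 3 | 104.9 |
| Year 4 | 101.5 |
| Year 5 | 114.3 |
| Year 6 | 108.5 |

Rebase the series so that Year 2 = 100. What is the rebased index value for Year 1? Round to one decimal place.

Rebased(Year 1) = 100.0 / 102.9 × 100 = 97.1817

97.2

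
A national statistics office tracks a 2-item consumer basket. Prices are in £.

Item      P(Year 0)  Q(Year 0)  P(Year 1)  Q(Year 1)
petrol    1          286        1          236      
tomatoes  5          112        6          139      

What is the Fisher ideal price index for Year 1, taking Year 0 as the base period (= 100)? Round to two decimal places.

114.08

Laspeyres component (base-period weights):
ΣP(Year 1)Q(Year 0) = 1×286 + 6×112 = 286 + 672 = 958
ΣP(Year 0)Q(Year 0) = 1×286 + 5×112 = 286 + 560 = 846
L = 958 / 846 × 100 = 113.2388
Paasche component (current-period weights):
ΣP(Year 1)Q(Year 1) = 1×236 + 6×139 = 236 + 834 = 1070
ΣP(Year 0)Q(Year 1) = 1×236 + 5×139 = 236 + 695 = 931
P = 1070 / 931 × 100 = 114.9302
Fisher = √(L × P) = √(113.2388 × 114.9302) = 114.0813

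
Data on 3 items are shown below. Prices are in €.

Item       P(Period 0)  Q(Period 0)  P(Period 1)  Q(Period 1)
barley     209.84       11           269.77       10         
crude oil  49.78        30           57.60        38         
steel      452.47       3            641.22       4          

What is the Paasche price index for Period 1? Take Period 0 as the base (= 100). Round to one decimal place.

Paasche price index uses current-period quantities as weights.
ΣP(Period 1)·Q(Period 1) = 269.77×10 + 57.60×38 + 641.22×4 = 2697.7 + 2188.8 + 2564.88 = 7451.38
ΣP(Period 0)·Q(Period 1) = 209.84×10 + 49.78×38 + 452.47×4 = 2098.4 + 1891.64 + 1809.88 = 5799.92
Index = 7451.38 / 5799.92 × 100 = 128.4738

128.5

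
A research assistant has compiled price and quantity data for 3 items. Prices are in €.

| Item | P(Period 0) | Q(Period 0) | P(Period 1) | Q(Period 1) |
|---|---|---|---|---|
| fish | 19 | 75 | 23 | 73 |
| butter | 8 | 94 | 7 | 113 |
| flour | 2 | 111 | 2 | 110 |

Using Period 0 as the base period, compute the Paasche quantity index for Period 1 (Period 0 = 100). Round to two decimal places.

103.26

Paasche quantity index uses current-period prices as weights.
ΣP(Period 1)·Q(Period 1) = 23×73 + 7×113 + 2×110 = 1679 + 791 + 220 = 2690
ΣP(Period 1)·Q(Period 0) = 23×75 + 7×94 + 2×111 = 1725 + 658 + 222 = 2605
Index = 2690 / 2605 × 100 = 103.2630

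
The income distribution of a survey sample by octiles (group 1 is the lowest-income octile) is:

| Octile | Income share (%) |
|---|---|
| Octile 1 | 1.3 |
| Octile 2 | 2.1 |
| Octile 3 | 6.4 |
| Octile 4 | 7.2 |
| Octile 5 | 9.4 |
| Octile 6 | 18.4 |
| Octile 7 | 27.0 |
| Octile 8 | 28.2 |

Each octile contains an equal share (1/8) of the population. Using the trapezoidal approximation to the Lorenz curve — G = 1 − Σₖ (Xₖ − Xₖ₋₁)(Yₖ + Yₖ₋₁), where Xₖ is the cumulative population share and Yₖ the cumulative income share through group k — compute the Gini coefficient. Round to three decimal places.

0.439

Cumulative income shares Yₖ: 0.0130, 0.0340, 0.0980, 0.1700, 0.2640, 0.4480, 0.7180, 1.0000
Σ (Xₖ−Xₖ₋₁)(Yₖ+Yₖ₋₁) = (1/8)(0.0130+0.0000) + (1/8)(0.0340+0.0130) + (1/8)(0.0980+0.0340) + (1/8)(0.1700+0.0980) + (1/8)(0.2640+0.1700) + (1/8)(0.4480+0.2640) + (1/8)(0.7180+0.4480) + (1/8)(1.0000+0.7180)
  = 0.0016 + 0.0059 + 0.0165 + 0.0335 + 0.0543 + 0.0890 + 0.1457 + 0.2147 = 0.5613
G = 1 − 0.5613 = 0.4387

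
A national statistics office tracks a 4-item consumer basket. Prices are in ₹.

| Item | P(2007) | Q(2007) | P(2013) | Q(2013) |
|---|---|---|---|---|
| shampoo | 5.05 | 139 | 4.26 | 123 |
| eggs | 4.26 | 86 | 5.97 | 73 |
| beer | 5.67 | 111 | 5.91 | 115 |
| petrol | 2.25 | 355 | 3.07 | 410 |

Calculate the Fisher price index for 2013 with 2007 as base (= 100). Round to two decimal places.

114.92

Laspeyres component (base-period weights):
ΣP(2013)Q(2007) = 4.26×139 + 5.97×86 + 5.91×111 + 3.07×355 = 592.14 + 513.42 + 656.01 + 1089.85 = 2851.42
ΣP(2007)Q(2007) = 5.05×139 + 4.26×86 + 5.67×111 + 2.25×355 = 701.95 + 366.36 + 629.37 + 798.75 = 2496.43
L = 2851.42 / 2496.43 × 100 = 114.2199
Paasche component (current-period weights):
ΣP(2013)Q(2013) = 4.26×123 + 5.97×73 + 5.91×115 + 3.07×410 = 523.98 + 435.81 + 679.65 + 1258.7 = 2898.14
ΣP(2007)Q(2013) = 5.05×123 + 4.26×73 + 5.67×115 + 2.25×410 = 621.15 + 310.98 + 652.05 + 922.5 = 2506.68
P = 2898.14 / 2506.68 × 100 = 115.6167
Fisher = √(L × P) = √(114.2199 × 115.6167) = 114.9162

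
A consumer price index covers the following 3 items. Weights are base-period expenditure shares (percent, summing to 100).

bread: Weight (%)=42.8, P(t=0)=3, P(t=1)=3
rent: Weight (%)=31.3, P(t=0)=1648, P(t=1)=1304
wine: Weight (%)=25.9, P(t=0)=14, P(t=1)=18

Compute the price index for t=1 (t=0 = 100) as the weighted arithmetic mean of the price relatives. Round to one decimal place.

100.9

bread: 42.8 × (3/3) = 42.8 × 1.000000 = 42.8000
rent: 31.3 × (1304/1648) = 31.3 × 0.791262 = 24.7665
wine: 25.9 × (18/14) = 25.9 × 1.285714 = 33.3000
Index = Σ wᵢ·(p₁ᵢ/p₀ᵢ) = 42.8000 + 24.7665 + 33.3000 = 100.8665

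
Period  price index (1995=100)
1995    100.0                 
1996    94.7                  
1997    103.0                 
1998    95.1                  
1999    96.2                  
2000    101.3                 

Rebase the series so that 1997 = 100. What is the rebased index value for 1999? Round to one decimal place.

Rebased(1999) = 96.2 / 103.0 × 100 = 93.3981

93.4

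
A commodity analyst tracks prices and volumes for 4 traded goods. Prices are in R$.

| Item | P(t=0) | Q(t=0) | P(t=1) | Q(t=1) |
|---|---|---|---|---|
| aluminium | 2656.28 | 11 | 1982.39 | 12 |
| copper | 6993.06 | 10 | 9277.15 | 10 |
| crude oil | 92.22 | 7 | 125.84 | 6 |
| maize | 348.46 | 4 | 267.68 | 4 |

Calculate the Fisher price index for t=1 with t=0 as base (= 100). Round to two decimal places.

Laspeyres component (base-period weights):
ΣP(t=1)Q(t=0) = 1982.39×11 + 9277.15×10 + 125.84×7 + 267.68×4 = 21806.29 + 92771.5 + 880.88 + 1070.72 = 116529.39
ΣP(t=0)Q(t=0) = 2656.28×11 + 6993.06×10 + 92.22×7 + 348.46×4 = 29219.08 + 69930.6 + 645.54 + 1393.84 = 101189.06
L = 116529.39 / 101189.06 × 100 = 115.1601
Paasche component (current-period weights):
ΣP(t=1)Q(t=1) = 1982.39×12 + 9277.15×10 + 125.84×6 + 267.68×4 = 23788.68 + 92771.5 + 755.04 + 1070.72 = 118385.94
ΣP(t=0)Q(t=1) = 2656.28×12 + 6993.06×10 + 92.22×6 + 348.46×4 = 31875.36 + 69930.6 + 553.32 + 1393.84 = 103753.12
P = 118385.94 / 103753.12 × 100 = 114.1035
Fisher = √(L × P) = √(115.1601 × 114.1035) = 114.6306

114.63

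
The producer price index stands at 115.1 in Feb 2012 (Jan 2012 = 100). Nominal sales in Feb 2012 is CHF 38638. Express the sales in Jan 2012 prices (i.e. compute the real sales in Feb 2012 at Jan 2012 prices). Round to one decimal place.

33569.1

Real = Nominal ÷ (Index/100) = 38638 ÷ (115.1/100)
     = 38638 ÷ 1.151 = 33569.0704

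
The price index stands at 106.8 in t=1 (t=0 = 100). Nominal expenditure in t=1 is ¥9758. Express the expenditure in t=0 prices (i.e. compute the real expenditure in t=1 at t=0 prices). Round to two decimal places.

9136.70

Real = Nominal ÷ (Index/100) = 9758 ÷ (106.8/100)
     = 9758 ÷ 1.068 = 9136.7041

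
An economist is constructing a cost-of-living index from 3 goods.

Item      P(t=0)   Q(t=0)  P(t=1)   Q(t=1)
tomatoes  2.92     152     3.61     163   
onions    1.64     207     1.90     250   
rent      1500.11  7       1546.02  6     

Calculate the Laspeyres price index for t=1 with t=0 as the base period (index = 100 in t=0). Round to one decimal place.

104.3

Laspeyres price index uses base-period quantities as weights.
ΣP(t=1)·Q(t=0) = 3.61×152 + 1.90×207 + 1546.02×7 = 548.72 + 393.3 + 10822.14 = 11764.16
ΣP(t=0)·Q(t=0) = 2.92×152 + 1.64×207 + 1500.11×7 = 443.84 + 339.48 + 10500.77 = 11284.09
Index = 11764.16 / 11284.09 × 100 = 104.2544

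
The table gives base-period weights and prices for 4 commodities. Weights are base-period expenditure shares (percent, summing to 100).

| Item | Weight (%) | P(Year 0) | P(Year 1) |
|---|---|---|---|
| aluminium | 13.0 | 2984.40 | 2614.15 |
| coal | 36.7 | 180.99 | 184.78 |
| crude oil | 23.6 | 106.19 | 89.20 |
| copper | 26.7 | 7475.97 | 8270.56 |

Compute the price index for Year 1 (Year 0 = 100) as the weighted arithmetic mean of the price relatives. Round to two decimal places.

98.22

aluminium: 13.0 × (2614.15/2984.40) = 13.0 × 0.875938 = 11.3872
coal: 36.7 × (184.78/180.99) = 36.7 × 1.020940 = 37.4685
crude oil: 23.6 × (89.20/106.19) = 23.6 × 0.840004 = 19.8241
copper: 26.7 × (8270.56/7475.97) = 26.7 × 1.106286 = 29.5378
Index = Σ wᵢ·(p₁ᵢ/p₀ᵢ) = 11.3872 + 37.4685 + 19.8241 + 29.5378 = 98.2176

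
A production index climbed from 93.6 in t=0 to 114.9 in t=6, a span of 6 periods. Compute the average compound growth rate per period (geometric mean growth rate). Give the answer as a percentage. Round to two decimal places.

Growth factor = (114.9/93.6)^(1/6) = (1.227564)^(1/6) = 1.034763
Growth rate = 1.034763 − 1 = 0.034763 = 3.4763%

3.48%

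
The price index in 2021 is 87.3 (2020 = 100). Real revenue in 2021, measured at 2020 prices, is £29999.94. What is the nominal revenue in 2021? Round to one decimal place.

Nominal = Real × (Index/100) = 29999.94 × (87.3/100)
        = 29999.94 × 0.873 = 26189.9476

26189.9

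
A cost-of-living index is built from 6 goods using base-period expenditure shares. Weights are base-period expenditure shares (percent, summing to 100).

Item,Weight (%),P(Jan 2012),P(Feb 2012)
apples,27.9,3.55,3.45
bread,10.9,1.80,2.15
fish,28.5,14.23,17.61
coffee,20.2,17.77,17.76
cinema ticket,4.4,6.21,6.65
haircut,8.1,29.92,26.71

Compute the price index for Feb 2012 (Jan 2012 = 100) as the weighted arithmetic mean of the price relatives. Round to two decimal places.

apples: 27.9 × (3.45/3.55) = 27.9 × 0.971831 = 27.1141
bread: 10.9 × (2.15/1.80) = 10.9 × 1.194444 = 13.0194
fish: 28.5 × (17.61/14.23) = 28.5 × 1.237526 = 35.2695
coffee: 20.2 × (17.76/17.77) = 20.2 × 0.999437 = 20.1886
cinema ticket: 4.4 × (6.65/6.21) = 4.4 × 1.070853 = 4.7118
haircut: 8.1 × (26.71/29.92) = 8.1 × 0.892714 = 7.2310
Index = Σ wᵢ·(p₁ᵢ/p₀ᵢ) = 27.1141 + 13.0194 + 35.2695 + 20.1886 + 4.7118 + 7.2310 = 107.5344

107.53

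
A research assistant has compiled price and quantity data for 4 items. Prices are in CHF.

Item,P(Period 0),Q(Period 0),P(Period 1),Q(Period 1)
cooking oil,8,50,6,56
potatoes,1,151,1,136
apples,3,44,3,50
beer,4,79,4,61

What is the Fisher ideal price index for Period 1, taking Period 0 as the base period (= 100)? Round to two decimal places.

89.27

Laspeyres component (base-period weights):
ΣP(Period 1)Q(Period 0) = 6×50 + 1×151 + 3×44 + 4×79 = 300 + 151 + 132 + 316 = 899
ΣP(Period 0)Q(Period 0) = 8×50 + 1×151 + 3×44 + 4×79 = 400 + 151 + 132 + 316 = 999
L = 899 / 999 × 100 = 89.9900
Paasche component (current-period weights):
ΣP(Period 1)Q(Period 1) = 6×56 + 1×136 + 3×50 + 4×61 = 336 + 136 + 150 + 244 = 866
ΣP(Period 0)Q(Period 1) = 8×56 + 1×136 + 3×50 + 4×61 = 448 + 136 + 150 + 244 = 978
P = 866 / 978 × 100 = 88.5481
Fisher = √(L × P) = √(89.9900 × 88.5481) = 89.2661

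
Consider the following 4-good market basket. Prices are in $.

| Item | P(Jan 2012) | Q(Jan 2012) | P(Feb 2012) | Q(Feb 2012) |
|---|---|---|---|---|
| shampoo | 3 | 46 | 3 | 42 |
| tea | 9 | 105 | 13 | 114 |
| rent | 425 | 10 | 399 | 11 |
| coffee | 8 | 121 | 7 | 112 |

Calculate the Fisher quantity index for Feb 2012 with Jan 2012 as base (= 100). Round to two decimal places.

Laspeyres component (base-period weights):
ΣP(Jan 2012)Q(Feb 2012) = 3×42 + 9×114 + 425×11 + 8×112 = 126 + 1026 + 4675 + 896 = 6723
ΣP(Jan 2012)Q(Jan 2012) = 3×46 + 9×105 + 425×10 + 8×121 = 138 + 945 + 4250 + 968 = 6301
L = 6723 / 6301 × 100 = 106.6973
Paasche component (current-period weights):
ΣP(Feb 2012)Q(Feb 2012) = 3×42 + 13×114 + 399×11 + 7×112 = 126 + 1482 + 4389 + 784 = 6781
ΣP(Feb 2012)Q(Jan 2012) = 3×46 + 13×105 + 399×10 + 7×121 = 138 + 1365 + 3990 + 847 = 6340
P = 6781 / 6340 × 100 = 106.9558
Fisher = √(L × P) = √(106.6973 × 106.9558) = 106.8265

106.83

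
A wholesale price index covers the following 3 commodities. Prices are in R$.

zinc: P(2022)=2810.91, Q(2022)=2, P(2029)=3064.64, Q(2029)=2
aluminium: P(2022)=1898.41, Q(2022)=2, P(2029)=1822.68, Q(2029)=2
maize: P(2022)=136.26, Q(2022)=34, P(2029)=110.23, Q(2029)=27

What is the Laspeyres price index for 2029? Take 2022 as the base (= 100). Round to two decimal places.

96.24

Laspeyres price index uses base-period quantities as weights.
ΣP(2029)·Q(2022) = 3064.64×2 + 1822.68×2 + 110.23×34 = 6129.28 + 3645.36 + 3747.82 = 13522.46
ΣP(2022)·Q(2022) = 2810.91×2 + 1898.41×2 + 136.26×34 = 5621.82 + 3796.82 + 4632.84 = 14051.48
Index = 13522.46 / 14051.48 × 100 = 96.2351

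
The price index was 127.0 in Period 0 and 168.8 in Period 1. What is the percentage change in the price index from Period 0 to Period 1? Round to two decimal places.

32.91%

Change = (168.8 − 127.0) / 127.0 × 100
       = 41.8 / 127.0 × 100 = 32.9134%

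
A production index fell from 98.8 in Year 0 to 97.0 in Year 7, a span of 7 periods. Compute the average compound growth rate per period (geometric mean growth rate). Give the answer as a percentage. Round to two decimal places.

-0.26%

Growth factor = (97.0/98.8)^(1/7) = (0.981781)^(1/7) = 0.997377
Growth rate = 0.997377 − 1 = -0.002623 = -0.2623%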